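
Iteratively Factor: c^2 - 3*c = (c)*(c - 3)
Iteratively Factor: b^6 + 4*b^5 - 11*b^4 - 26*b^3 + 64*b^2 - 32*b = (b + 4)*(b^5 - 11*b^3 + 18*b^2 - 8*b) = (b - 2)*(b + 4)*(b^4 + 2*b^3 - 7*b^2 + 4*b) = b*(b - 2)*(b + 4)*(b^3 + 2*b^2 - 7*b + 4) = b*(b - 2)*(b + 4)^2*(b^2 - 2*b + 1) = b*(b - 2)*(b - 1)*(b + 4)^2*(b - 1)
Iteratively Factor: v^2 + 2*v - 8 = (v - 2)*(v + 4)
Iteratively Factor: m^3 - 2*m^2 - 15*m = (m - 5)*(m^2 + 3*m) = m*(m - 5)*(m + 3)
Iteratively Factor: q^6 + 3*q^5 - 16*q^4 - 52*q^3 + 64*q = (q)*(q^5 + 3*q^4 - 16*q^3 - 52*q^2 + 64) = q*(q - 1)*(q^4 + 4*q^3 - 12*q^2 - 64*q - 64) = q*(q - 4)*(q - 1)*(q^3 + 8*q^2 + 20*q + 16) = q*(q - 4)*(q - 1)*(q + 4)*(q^2 + 4*q + 4) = q*(q - 4)*(q - 1)*(q + 2)*(q + 4)*(q + 2)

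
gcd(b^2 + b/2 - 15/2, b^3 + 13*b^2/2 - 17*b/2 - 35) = b - 5/2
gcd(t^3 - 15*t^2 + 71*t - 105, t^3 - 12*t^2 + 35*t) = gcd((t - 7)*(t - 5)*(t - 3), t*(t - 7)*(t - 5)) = t^2 - 12*t + 35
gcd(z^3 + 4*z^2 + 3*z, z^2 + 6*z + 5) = z + 1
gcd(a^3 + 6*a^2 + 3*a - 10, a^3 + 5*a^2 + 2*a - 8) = a^2 + a - 2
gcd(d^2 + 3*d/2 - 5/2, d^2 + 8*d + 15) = 1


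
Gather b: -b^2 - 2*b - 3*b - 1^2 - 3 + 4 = -b^2 - 5*b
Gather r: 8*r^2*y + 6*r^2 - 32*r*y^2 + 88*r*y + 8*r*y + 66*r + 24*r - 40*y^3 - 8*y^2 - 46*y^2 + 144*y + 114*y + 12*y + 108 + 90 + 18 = r^2*(8*y + 6) + r*(-32*y^2 + 96*y + 90) - 40*y^3 - 54*y^2 + 270*y + 216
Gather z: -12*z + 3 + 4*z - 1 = 2 - 8*z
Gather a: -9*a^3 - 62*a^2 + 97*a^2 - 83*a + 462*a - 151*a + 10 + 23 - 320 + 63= -9*a^3 + 35*a^2 + 228*a - 224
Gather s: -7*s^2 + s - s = -7*s^2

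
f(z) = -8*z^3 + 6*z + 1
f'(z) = 6 - 24*z^2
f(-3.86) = 437.94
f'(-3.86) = -351.59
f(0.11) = 1.65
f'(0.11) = 5.71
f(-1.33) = 11.84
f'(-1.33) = -36.45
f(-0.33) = -0.69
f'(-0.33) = 3.39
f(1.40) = -12.55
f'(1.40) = -41.04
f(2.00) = -51.00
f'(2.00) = -90.00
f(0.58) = 2.92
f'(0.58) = -2.07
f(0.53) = 2.99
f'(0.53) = -0.74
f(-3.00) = 199.00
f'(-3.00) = -210.00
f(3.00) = -197.00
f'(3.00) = -210.00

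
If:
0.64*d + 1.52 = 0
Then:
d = -2.38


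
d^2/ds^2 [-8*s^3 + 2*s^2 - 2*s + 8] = 4 - 48*s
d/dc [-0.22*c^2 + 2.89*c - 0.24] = 2.89 - 0.44*c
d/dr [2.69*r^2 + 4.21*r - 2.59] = 5.38*r + 4.21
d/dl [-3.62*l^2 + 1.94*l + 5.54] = 1.94 - 7.24*l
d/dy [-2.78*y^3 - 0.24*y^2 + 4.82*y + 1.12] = -8.34*y^2 - 0.48*y + 4.82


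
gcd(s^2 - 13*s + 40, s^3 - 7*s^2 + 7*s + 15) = s - 5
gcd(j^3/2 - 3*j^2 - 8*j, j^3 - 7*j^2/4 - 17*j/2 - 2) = j + 2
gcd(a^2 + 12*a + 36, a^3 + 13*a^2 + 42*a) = a + 6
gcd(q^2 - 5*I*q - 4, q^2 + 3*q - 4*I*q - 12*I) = q - 4*I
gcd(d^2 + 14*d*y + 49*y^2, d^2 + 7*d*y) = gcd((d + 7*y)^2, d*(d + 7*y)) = d + 7*y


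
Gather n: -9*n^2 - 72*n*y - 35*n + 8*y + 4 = -9*n^2 + n*(-72*y - 35) + 8*y + 4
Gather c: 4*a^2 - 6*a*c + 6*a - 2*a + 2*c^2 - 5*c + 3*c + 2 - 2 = 4*a^2 + 4*a + 2*c^2 + c*(-6*a - 2)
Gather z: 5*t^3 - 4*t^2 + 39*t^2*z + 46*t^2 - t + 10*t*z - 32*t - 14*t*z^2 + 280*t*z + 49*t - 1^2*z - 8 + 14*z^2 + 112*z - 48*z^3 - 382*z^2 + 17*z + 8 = 5*t^3 + 42*t^2 + 16*t - 48*z^3 + z^2*(-14*t - 368) + z*(39*t^2 + 290*t + 128)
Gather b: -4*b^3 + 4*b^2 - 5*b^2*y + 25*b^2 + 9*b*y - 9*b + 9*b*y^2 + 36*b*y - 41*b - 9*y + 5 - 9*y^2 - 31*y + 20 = -4*b^3 + b^2*(29 - 5*y) + b*(9*y^2 + 45*y - 50) - 9*y^2 - 40*y + 25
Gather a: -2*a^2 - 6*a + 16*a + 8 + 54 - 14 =-2*a^2 + 10*a + 48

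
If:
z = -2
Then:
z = -2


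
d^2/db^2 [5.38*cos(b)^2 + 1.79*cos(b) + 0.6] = -1.79*cos(b) - 10.76*cos(2*b)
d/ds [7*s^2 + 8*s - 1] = 14*s + 8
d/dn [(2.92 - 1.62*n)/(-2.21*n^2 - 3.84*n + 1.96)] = (-3.5802*n^2 + 12.9064*n + 8.0376)/(4.8841*n^4 + 16.9728*n^3 + 6.0824*n^2 - 15.0528*n + 3.8416)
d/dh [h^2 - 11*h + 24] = 2*h - 11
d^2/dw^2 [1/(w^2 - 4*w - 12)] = 2*(w^2 - 4*w - 4*(w - 2)^2 - 12)/(-w^2 + 4*w + 12)^3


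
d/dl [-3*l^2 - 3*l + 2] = -6*l - 3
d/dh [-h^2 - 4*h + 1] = -2*h - 4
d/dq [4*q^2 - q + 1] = 8*q - 1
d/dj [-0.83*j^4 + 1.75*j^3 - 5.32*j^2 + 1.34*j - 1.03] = -3.32*j^3 + 5.25*j^2 - 10.64*j + 1.34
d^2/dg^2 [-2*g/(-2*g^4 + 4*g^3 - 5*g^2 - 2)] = 4*g*(4*g^2*(4*g^2 - 6*g + 5)^2 + (-20*g^2 + 24*g - 15)*(2*g^4 - 4*g^3 + 5*g^2 + 2))/(2*g^4 - 4*g^3 + 5*g^2 + 2)^3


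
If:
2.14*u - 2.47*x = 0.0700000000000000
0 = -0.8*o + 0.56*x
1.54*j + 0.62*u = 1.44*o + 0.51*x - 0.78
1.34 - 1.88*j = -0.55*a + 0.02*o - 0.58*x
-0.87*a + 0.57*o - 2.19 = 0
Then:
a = 0.13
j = 2.49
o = 4.05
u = 6.71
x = 5.78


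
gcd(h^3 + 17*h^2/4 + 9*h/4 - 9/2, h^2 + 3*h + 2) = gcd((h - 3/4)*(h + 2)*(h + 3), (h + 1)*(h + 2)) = h + 2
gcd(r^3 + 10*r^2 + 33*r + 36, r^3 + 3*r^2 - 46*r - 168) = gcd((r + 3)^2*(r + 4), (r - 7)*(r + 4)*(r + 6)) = r + 4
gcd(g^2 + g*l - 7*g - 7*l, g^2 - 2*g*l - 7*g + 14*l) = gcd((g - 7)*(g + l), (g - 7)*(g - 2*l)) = g - 7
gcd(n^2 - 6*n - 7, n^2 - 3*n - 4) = n + 1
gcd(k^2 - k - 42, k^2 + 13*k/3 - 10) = k + 6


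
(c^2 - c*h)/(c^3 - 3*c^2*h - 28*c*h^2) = (-c + h)/(-c^2 + 3*c*h + 28*h^2)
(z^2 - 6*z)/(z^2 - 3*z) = (z - 6)/(z - 3)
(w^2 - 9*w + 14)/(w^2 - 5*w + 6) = (w - 7)/(w - 3)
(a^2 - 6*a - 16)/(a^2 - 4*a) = (a^2 - 6*a - 16)/(a*(a - 4))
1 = 1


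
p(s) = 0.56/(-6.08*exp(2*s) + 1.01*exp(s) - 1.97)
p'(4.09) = 0.00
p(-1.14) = -0.25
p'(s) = 0.56*(12.16*exp(2*s) - 1.01*exp(s))/(-6.08*exp(2*s) + 1.01*exp(s) - 1.97)^2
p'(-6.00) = 0.00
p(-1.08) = -0.24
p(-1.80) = -0.28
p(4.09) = -0.00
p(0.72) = -0.02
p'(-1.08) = 0.11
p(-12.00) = -0.28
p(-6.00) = -0.28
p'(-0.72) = 0.16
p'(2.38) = 0.00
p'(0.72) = 0.04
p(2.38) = -0.00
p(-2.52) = -0.29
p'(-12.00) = 0.00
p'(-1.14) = 0.10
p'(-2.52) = -0.00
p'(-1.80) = 0.02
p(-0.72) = -0.19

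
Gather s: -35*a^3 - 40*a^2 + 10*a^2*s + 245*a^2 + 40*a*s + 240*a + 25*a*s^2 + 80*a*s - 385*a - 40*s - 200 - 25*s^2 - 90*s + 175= -35*a^3 + 205*a^2 - 145*a + s^2*(25*a - 25) + s*(10*a^2 + 120*a - 130) - 25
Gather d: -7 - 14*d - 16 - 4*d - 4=-18*d - 27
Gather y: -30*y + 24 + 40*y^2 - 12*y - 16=40*y^2 - 42*y + 8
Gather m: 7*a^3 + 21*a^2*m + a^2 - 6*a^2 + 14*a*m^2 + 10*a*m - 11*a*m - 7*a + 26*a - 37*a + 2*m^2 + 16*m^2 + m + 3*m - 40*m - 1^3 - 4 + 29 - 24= 7*a^3 - 5*a^2 - 18*a + m^2*(14*a + 18) + m*(21*a^2 - a - 36)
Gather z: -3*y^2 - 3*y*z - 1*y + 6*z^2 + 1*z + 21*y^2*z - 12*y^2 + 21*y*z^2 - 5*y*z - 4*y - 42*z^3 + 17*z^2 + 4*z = -15*y^2 - 5*y - 42*z^3 + z^2*(21*y + 23) + z*(21*y^2 - 8*y + 5)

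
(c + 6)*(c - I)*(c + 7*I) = c^3 + 6*c^2 + 6*I*c^2 + 7*c + 36*I*c + 42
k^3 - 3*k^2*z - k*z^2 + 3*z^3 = (k - 3*z)*(k - z)*(k + z)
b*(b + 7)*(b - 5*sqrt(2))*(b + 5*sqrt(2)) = b^4 + 7*b^3 - 50*b^2 - 350*b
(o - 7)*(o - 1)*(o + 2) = o^3 - 6*o^2 - 9*o + 14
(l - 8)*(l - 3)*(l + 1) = l^3 - 10*l^2 + 13*l + 24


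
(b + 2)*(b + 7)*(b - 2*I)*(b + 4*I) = b^4 + 9*b^3 + 2*I*b^3 + 22*b^2 + 18*I*b^2 + 72*b + 28*I*b + 112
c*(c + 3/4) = c^2 + 3*c/4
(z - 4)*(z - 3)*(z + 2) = z^3 - 5*z^2 - 2*z + 24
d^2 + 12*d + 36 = (d + 6)^2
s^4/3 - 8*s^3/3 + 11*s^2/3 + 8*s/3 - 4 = (s/3 + 1/3)*(s - 6)*(s - 2)*(s - 1)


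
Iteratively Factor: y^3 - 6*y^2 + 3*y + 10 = (y - 2)*(y^2 - 4*y - 5) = (y - 5)*(y - 2)*(y + 1)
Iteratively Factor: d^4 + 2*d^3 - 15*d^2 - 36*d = (d - 4)*(d^3 + 6*d^2 + 9*d) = d*(d - 4)*(d^2 + 6*d + 9) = d*(d - 4)*(d + 3)*(d + 3)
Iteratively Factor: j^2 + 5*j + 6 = (j + 2)*(j + 3)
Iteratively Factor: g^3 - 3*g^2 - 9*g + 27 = (g - 3)*(g^2 - 9) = (g - 3)^2*(g + 3)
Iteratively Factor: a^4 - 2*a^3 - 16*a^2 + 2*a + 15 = (a + 3)*(a^3 - 5*a^2 - a + 5) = (a - 5)*(a + 3)*(a^2 - 1) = (a - 5)*(a - 1)*(a + 3)*(a + 1)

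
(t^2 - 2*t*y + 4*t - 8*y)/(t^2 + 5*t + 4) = (t - 2*y)/(t + 1)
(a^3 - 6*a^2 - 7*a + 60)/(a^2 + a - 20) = (a^2 - 2*a - 15)/(a + 5)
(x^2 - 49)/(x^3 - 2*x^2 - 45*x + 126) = (x - 7)/(x^2 - 9*x + 18)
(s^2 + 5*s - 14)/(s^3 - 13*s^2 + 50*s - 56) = (s + 7)/(s^2 - 11*s + 28)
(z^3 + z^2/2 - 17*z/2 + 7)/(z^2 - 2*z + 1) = (z^2 + 3*z/2 - 7)/(z - 1)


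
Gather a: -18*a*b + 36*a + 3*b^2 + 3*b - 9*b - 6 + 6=a*(36 - 18*b) + 3*b^2 - 6*b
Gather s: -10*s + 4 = 4 - 10*s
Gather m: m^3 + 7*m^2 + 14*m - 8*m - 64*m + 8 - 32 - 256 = m^3 + 7*m^2 - 58*m - 280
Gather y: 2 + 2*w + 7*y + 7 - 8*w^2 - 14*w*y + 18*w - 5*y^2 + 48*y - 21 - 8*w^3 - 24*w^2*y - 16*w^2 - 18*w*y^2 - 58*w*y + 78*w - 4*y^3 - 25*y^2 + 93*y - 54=-8*w^3 - 24*w^2 + 98*w - 4*y^3 + y^2*(-18*w - 30) + y*(-24*w^2 - 72*w + 148) - 66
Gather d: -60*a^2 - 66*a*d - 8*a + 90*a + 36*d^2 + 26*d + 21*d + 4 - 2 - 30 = -60*a^2 + 82*a + 36*d^2 + d*(47 - 66*a) - 28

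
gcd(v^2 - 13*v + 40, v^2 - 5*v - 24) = v - 8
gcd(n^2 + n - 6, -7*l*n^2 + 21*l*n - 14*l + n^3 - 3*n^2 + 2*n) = n - 2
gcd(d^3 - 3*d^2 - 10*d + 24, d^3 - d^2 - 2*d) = d - 2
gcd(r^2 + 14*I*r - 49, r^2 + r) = 1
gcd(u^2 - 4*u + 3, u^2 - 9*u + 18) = u - 3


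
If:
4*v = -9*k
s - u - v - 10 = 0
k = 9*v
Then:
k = 0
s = u + 10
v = 0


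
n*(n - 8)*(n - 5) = n^3 - 13*n^2 + 40*n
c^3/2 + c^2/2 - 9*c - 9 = (c/2 + 1/2)*(c - 3*sqrt(2))*(c + 3*sqrt(2))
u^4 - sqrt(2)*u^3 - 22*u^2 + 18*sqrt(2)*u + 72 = (u - 3*sqrt(2))*(u - 2*sqrt(2))*(u + sqrt(2))*(u + 3*sqrt(2))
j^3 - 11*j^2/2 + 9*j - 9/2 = (j - 3)*(j - 3/2)*(j - 1)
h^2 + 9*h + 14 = (h + 2)*(h + 7)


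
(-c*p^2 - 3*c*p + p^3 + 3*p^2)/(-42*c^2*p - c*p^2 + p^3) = (c*p + 3*c - p^2 - 3*p)/(42*c^2 + c*p - p^2)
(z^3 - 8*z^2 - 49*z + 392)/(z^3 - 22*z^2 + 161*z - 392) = (z + 7)/(z - 7)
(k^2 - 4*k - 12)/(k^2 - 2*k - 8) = (k - 6)/(k - 4)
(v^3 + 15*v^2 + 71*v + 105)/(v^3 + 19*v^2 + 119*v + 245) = (v + 3)/(v + 7)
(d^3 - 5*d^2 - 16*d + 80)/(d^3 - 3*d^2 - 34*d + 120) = (d + 4)/(d + 6)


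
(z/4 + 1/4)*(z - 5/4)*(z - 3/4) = z^3/4 - z^2/4 - 17*z/64 + 15/64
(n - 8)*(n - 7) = n^2 - 15*n + 56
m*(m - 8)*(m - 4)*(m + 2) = m^4 - 10*m^3 + 8*m^2 + 64*m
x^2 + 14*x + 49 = (x + 7)^2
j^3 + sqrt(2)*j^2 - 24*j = j*(j - 3*sqrt(2))*(j + 4*sqrt(2))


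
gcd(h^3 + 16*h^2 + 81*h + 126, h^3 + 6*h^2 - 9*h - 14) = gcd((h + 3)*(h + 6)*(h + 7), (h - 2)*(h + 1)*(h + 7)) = h + 7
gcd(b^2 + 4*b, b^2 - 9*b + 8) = 1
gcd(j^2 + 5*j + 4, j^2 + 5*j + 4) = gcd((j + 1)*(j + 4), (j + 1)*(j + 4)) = j^2 + 5*j + 4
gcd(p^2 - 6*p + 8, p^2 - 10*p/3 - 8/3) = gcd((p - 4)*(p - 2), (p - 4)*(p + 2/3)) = p - 4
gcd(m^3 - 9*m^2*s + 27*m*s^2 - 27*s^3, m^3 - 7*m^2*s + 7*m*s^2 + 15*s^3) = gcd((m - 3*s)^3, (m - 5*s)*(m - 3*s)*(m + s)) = -m + 3*s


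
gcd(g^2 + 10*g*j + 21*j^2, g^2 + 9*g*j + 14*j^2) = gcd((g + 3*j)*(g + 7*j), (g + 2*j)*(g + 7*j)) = g + 7*j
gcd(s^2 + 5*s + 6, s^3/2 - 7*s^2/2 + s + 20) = s + 2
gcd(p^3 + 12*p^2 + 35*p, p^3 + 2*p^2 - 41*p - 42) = p + 7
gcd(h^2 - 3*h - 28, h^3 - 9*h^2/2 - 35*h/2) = h - 7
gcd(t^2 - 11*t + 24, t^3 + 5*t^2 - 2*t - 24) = 1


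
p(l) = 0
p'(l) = 0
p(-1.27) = 0.00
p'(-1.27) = 0.00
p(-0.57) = 0.00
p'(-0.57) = 0.00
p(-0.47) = 0.00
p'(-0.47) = 0.00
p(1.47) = 0.00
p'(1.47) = 0.00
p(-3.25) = 0.00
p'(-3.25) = 0.00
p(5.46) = 0.00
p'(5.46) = 0.00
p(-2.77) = 0.00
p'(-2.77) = 0.00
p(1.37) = 0.00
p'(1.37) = 0.00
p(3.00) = 0.00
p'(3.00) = 0.00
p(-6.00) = 0.00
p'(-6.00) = 0.00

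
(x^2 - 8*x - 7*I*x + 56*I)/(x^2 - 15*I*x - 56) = (x - 8)/(x - 8*I)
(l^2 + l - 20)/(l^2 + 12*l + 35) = (l - 4)/(l + 7)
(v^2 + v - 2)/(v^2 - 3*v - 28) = (-v^2 - v + 2)/(-v^2 + 3*v + 28)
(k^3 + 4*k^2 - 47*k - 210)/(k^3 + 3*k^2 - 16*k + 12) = (k^2 - 2*k - 35)/(k^2 - 3*k + 2)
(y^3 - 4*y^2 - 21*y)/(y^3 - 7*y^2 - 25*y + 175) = y*(y + 3)/(y^2 - 25)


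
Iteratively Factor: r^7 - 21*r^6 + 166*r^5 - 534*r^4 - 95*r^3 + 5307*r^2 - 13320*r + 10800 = (r - 4)*(r^6 - 17*r^5 + 98*r^4 - 142*r^3 - 663*r^2 + 2655*r - 2700) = (r - 5)*(r - 4)*(r^5 - 12*r^4 + 38*r^3 + 48*r^2 - 423*r + 540) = (r - 5)*(r - 4)^2*(r^4 - 8*r^3 + 6*r^2 + 72*r - 135) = (r - 5)*(r - 4)^2*(r - 3)*(r^3 - 5*r^2 - 9*r + 45) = (r - 5)^2*(r - 4)^2*(r - 3)*(r^2 - 9) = (r - 5)^2*(r - 4)^2*(r - 3)*(r + 3)*(r - 3)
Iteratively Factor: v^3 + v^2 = (v)*(v^2 + v) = v*(v + 1)*(v)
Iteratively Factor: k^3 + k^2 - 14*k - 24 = (k - 4)*(k^2 + 5*k + 6) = (k - 4)*(k + 2)*(k + 3)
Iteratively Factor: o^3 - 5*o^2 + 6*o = (o - 3)*(o^2 - 2*o) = (o - 3)*(o - 2)*(o)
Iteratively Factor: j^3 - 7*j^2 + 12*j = (j)*(j^2 - 7*j + 12) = j*(j - 3)*(j - 4)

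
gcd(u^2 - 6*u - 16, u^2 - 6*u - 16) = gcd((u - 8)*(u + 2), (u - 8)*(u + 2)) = u^2 - 6*u - 16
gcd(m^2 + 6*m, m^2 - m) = m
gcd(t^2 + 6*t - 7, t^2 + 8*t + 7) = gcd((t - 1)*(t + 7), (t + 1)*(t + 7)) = t + 7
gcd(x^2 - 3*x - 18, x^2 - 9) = x + 3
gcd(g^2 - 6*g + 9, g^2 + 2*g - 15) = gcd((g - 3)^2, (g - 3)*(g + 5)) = g - 3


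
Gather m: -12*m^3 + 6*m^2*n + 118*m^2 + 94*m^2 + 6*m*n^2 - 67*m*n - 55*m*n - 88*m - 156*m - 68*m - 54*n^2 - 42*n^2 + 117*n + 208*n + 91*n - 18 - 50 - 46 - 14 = -12*m^3 + m^2*(6*n + 212) + m*(6*n^2 - 122*n - 312) - 96*n^2 + 416*n - 128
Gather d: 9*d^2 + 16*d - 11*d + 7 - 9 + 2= 9*d^2 + 5*d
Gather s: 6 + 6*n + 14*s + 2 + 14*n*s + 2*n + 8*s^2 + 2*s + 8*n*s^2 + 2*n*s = 8*n + s^2*(8*n + 8) + s*(16*n + 16) + 8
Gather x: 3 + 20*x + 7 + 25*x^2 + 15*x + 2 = 25*x^2 + 35*x + 12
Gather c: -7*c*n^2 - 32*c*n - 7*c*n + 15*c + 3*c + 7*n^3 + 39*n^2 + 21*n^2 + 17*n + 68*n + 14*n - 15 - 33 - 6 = c*(-7*n^2 - 39*n + 18) + 7*n^3 + 60*n^2 + 99*n - 54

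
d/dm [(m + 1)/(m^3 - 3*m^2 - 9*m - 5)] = 2*(2 - m)/(m^4 - 8*m^3 + 6*m^2 + 40*m + 25)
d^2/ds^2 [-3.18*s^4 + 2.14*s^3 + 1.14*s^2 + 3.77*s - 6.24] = -38.16*s^2 + 12.84*s + 2.28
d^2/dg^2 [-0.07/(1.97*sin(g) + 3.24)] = (0.271663*sin(g)^2 - 0.446796*sin(g) - 0.543326)/(1.97*sin(g) + 3.24)^3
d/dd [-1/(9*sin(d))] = cos(d)/(9*sin(d)^2)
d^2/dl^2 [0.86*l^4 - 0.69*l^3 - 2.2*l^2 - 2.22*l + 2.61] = 10.32*l^2 - 4.14*l - 4.4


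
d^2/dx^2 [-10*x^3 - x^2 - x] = -60*x - 2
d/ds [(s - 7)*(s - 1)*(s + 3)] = 3*s^2 - 10*s - 17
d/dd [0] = 0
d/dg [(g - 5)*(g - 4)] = 2*g - 9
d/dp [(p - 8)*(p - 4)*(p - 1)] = 3*p^2 - 26*p + 44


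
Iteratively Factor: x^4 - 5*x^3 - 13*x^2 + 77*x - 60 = (x - 3)*(x^3 - 2*x^2 - 19*x + 20) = (x - 3)*(x - 1)*(x^2 - x - 20) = (x - 3)*(x - 1)*(x + 4)*(x - 5)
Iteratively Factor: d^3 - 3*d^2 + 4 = (d - 2)*(d^2 - d - 2) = (d - 2)^2*(d + 1)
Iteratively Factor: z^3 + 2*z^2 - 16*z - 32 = (z - 4)*(z^2 + 6*z + 8) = (z - 4)*(z + 2)*(z + 4)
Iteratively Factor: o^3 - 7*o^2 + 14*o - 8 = (o - 4)*(o^2 - 3*o + 2) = (o - 4)*(o - 2)*(o - 1)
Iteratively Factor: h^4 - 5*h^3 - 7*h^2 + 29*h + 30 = (h + 1)*(h^3 - 6*h^2 - h + 30) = (h - 3)*(h + 1)*(h^2 - 3*h - 10) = (h - 3)*(h + 1)*(h + 2)*(h - 5)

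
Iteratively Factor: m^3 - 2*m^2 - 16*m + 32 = (m - 4)*(m^2 + 2*m - 8) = (m - 4)*(m - 2)*(m + 4)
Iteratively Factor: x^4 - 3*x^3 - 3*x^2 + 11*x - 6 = (x - 1)*(x^3 - 2*x^2 - 5*x + 6) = (x - 3)*(x - 1)*(x^2 + x - 2) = (x - 3)*(x - 1)^2*(x + 2)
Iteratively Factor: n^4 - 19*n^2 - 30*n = (n + 2)*(n^3 - 2*n^2 - 15*n) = (n + 2)*(n + 3)*(n^2 - 5*n) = (n - 5)*(n + 2)*(n + 3)*(n)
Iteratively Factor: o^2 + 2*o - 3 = (o - 1)*(o + 3)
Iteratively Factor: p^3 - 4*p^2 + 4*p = (p - 2)*(p^2 - 2*p) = p*(p - 2)*(p - 2)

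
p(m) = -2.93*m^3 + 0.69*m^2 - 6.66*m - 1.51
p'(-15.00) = -2005.11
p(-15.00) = 10142.39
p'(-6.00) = -331.38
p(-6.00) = 696.17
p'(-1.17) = -20.31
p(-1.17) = 11.92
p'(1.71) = -30.00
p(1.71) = -25.53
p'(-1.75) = -35.99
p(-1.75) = 27.96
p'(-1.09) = -18.61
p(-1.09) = 10.36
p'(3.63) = -117.48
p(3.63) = -156.74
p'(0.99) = -13.91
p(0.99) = -10.27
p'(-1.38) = -25.30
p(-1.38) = 16.70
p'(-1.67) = -33.48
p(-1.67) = 25.18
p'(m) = -8.79*m^2 + 1.38*m - 6.66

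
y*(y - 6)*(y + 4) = y^3 - 2*y^2 - 24*y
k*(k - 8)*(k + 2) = k^3 - 6*k^2 - 16*k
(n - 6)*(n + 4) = n^2 - 2*n - 24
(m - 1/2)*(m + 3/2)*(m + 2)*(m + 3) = m^4 + 6*m^3 + 41*m^2/4 + 9*m/4 - 9/2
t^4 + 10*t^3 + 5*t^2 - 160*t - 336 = (t - 4)*(t + 3)*(t + 4)*(t + 7)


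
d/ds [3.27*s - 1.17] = 3.27000000000000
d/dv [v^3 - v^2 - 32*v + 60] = 3*v^2 - 2*v - 32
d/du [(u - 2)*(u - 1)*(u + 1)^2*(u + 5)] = 5*u^4 + 16*u^3 - 24*u^2 - 28*u + 7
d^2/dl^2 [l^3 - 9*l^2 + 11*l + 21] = 6*l - 18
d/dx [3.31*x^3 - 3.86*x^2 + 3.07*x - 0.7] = 9.93*x^2 - 7.72*x + 3.07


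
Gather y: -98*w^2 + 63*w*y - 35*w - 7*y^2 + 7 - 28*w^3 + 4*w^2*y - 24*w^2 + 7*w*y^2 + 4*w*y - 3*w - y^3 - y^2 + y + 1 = -28*w^3 - 122*w^2 - 38*w - y^3 + y^2*(7*w - 8) + y*(4*w^2 + 67*w + 1) + 8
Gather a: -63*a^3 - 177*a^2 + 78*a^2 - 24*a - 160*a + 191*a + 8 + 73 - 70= -63*a^3 - 99*a^2 + 7*a + 11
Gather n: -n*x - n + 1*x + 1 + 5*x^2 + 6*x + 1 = n*(-x - 1) + 5*x^2 + 7*x + 2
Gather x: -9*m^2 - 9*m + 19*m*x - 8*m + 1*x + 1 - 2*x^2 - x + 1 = -9*m^2 + 19*m*x - 17*m - 2*x^2 + 2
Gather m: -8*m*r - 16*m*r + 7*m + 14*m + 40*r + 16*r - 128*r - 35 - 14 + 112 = m*(21 - 24*r) - 72*r + 63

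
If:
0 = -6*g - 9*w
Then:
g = -3*w/2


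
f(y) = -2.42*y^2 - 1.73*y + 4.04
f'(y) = -4.84*y - 1.73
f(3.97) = -40.97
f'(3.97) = -20.94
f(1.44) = -3.47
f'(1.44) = -8.70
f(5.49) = -78.40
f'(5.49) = -28.30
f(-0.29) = 4.34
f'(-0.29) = -0.33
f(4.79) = -59.77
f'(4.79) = -24.91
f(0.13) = 3.77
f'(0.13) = -2.36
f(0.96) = 0.15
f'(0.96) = -6.38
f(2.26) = -12.23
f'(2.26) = -12.67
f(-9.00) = -176.41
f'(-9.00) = 41.83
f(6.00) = -93.46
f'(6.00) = -30.77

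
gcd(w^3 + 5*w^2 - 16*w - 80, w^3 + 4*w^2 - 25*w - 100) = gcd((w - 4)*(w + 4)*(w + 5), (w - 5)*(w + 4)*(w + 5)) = w^2 + 9*w + 20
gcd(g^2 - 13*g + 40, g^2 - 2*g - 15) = g - 5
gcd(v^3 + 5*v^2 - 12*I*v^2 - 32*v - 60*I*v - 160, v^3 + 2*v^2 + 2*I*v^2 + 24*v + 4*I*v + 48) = v - 4*I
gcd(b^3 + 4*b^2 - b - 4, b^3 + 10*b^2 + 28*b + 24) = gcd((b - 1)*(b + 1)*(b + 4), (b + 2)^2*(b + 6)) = 1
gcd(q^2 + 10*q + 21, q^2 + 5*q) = 1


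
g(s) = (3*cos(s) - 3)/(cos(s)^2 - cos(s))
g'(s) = (2*sin(s)*cos(s) - sin(s))*(3*cos(s) - 3)/(cos(s)^2 - cos(s))^2 - 3*sin(s)/(cos(s)^2 - cos(s))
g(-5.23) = 6.06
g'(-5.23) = 10.65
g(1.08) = 6.36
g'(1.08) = 11.91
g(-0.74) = 4.06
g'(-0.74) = -3.71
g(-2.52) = -3.69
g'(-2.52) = -2.64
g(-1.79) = -13.80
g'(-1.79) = -61.93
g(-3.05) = -3.01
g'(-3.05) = -0.28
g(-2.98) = -3.04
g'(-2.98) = -0.50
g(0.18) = 3.05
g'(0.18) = 0.55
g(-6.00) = 3.12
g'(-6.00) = 0.91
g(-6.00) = 3.12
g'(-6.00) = 0.91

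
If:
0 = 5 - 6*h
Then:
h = 5/6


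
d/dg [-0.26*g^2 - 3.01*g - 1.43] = -0.52*g - 3.01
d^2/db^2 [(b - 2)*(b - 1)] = 2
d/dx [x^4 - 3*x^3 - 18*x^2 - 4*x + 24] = 4*x^3 - 9*x^2 - 36*x - 4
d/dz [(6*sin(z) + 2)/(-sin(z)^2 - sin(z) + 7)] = 2*(3*sin(z)^2 + 2*sin(z) + 22)*cos(z)/(sin(z)^2 + sin(z) - 7)^2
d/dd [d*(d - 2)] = 2*d - 2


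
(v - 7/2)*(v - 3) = v^2 - 13*v/2 + 21/2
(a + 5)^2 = a^2 + 10*a + 25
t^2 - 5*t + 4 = (t - 4)*(t - 1)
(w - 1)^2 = w^2 - 2*w + 1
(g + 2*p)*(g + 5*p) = g^2 + 7*g*p + 10*p^2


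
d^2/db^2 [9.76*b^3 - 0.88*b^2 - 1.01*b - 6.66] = 58.56*b - 1.76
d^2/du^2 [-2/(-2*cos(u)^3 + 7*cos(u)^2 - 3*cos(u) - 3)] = 16*(2*(6*cos(u)^2 - 14*cos(u) + 3)^2*sin(u)^2 + (9*cos(u) - 7*cos(2*u) + cos(3*u) - 1)*(18*cos(u)^3 - 28*cos(u)^2 - 9*cos(u) + 14)/2)/(9*cos(u) - 7*cos(2*u) + cos(3*u) - 1)^3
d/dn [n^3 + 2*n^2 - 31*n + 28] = 3*n^2 + 4*n - 31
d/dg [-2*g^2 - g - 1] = -4*g - 1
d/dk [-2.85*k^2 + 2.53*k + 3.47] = 2.53 - 5.7*k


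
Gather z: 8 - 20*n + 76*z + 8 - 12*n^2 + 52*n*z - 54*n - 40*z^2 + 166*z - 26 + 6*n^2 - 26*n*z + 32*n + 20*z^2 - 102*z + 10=-6*n^2 - 42*n - 20*z^2 + z*(26*n + 140)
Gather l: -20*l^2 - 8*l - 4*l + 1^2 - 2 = -20*l^2 - 12*l - 1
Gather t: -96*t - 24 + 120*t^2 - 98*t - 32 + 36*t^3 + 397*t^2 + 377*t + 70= 36*t^3 + 517*t^2 + 183*t + 14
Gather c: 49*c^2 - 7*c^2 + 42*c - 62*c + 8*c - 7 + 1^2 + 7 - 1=42*c^2 - 12*c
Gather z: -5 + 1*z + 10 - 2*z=5 - z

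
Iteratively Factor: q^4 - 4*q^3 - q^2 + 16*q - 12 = (q - 1)*(q^3 - 3*q^2 - 4*q + 12) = (q - 2)*(q - 1)*(q^2 - q - 6) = (q - 2)*(q - 1)*(q + 2)*(q - 3)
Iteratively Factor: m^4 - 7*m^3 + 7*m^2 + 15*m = (m - 3)*(m^3 - 4*m^2 - 5*m) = m*(m - 3)*(m^2 - 4*m - 5) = m*(m - 3)*(m + 1)*(m - 5)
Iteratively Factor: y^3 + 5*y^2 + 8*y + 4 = (y + 1)*(y^2 + 4*y + 4) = (y + 1)*(y + 2)*(y + 2)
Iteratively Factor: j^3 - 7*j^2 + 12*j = (j - 3)*(j^2 - 4*j) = (j - 4)*(j - 3)*(j)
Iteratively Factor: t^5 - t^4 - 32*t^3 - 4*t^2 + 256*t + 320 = (t + 2)*(t^4 - 3*t^3 - 26*t^2 + 48*t + 160) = (t + 2)^2*(t^3 - 5*t^2 - 16*t + 80) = (t - 5)*(t + 2)^2*(t^2 - 16) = (t - 5)*(t - 4)*(t + 2)^2*(t + 4)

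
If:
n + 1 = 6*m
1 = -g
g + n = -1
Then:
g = -1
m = 1/6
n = 0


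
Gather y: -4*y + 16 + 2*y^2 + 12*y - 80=2*y^2 + 8*y - 64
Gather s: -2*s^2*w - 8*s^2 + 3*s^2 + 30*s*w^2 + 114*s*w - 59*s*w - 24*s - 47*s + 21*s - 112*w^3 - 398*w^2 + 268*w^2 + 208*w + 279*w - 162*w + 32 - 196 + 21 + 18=s^2*(-2*w - 5) + s*(30*w^2 + 55*w - 50) - 112*w^3 - 130*w^2 + 325*w - 125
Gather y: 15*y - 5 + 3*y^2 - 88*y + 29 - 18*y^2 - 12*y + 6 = -15*y^2 - 85*y + 30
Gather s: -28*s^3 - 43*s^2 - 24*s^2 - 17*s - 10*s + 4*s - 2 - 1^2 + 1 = -28*s^3 - 67*s^2 - 23*s - 2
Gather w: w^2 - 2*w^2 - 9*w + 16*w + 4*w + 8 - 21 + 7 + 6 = -w^2 + 11*w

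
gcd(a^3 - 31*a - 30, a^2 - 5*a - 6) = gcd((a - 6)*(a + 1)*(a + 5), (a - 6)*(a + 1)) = a^2 - 5*a - 6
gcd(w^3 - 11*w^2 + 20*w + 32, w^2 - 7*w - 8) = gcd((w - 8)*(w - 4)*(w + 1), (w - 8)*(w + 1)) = w^2 - 7*w - 8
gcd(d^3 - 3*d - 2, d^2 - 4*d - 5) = d + 1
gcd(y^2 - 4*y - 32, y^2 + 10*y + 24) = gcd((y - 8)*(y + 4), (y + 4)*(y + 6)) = y + 4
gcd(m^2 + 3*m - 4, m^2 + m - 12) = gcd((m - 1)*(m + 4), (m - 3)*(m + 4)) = m + 4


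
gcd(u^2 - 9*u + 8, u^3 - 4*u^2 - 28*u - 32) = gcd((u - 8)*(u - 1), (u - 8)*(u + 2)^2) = u - 8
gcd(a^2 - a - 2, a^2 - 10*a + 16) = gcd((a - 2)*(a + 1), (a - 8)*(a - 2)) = a - 2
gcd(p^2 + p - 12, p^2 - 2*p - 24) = p + 4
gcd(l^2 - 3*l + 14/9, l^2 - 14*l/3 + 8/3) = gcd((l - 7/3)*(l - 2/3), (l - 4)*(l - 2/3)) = l - 2/3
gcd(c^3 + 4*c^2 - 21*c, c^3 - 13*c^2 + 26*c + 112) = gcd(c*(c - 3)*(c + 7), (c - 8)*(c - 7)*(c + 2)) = 1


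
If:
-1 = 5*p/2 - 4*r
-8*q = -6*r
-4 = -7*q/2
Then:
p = 214/105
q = 8/7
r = 32/21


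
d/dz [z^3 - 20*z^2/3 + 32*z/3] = 3*z^2 - 40*z/3 + 32/3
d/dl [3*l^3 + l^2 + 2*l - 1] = 9*l^2 + 2*l + 2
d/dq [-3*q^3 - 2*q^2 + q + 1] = -9*q^2 - 4*q + 1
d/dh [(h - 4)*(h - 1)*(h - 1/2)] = 3*h^2 - 11*h + 13/2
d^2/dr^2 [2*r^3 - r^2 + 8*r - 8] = 12*r - 2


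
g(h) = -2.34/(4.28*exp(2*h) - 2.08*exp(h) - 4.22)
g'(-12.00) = 0.00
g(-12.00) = 0.55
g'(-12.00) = 0.00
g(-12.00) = 0.55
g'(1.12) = 0.20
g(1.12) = -0.08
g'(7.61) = 0.00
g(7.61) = -0.00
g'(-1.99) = -0.01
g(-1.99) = 0.53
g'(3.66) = 0.00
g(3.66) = -0.00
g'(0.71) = 0.85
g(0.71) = -0.25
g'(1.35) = 0.11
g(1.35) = -0.05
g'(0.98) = 0.30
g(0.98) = -0.11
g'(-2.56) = -0.01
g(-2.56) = 0.54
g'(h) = -2.34*(-8.56*exp(2*h) + 2.08*exp(h))/(4.28*exp(2*h) - 2.08*exp(h) - 4.22)^2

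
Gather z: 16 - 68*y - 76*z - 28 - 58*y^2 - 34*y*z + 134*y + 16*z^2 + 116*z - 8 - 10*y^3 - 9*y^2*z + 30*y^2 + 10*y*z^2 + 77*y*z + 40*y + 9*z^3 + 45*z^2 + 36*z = -10*y^3 - 28*y^2 + 106*y + 9*z^3 + z^2*(10*y + 61) + z*(-9*y^2 + 43*y + 76) - 20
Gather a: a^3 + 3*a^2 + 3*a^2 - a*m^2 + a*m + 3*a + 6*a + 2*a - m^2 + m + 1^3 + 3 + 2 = a^3 + 6*a^2 + a*(-m^2 + m + 11) - m^2 + m + 6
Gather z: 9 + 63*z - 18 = 63*z - 9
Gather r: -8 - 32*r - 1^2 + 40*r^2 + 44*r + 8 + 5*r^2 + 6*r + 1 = 45*r^2 + 18*r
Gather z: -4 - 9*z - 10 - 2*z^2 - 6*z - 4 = -2*z^2 - 15*z - 18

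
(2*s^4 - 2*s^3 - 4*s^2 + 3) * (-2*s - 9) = -4*s^5 - 14*s^4 + 26*s^3 + 36*s^2 - 6*s - 27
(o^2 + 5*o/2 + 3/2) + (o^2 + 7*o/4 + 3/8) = 2*o^2 + 17*o/4 + 15/8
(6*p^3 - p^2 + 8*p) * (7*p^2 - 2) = 42*p^5 - 7*p^4 + 44*p^3 + 2*p^2 - 16*p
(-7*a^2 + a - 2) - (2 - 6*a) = -7*a^2 + 7*a - 4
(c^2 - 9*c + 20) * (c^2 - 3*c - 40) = c^4 - 12*c^3 + 7*c^2 + 300*c - 800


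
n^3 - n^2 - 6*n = n*(n - 3)*(n + 2)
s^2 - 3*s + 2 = (s - 2)*(s - 1)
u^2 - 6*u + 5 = (u - 5)*(u - 1)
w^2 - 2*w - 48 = (w - 8)*(w + 6)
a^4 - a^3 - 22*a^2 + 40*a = a*(a - 4)*(a - 2)*(a + 5)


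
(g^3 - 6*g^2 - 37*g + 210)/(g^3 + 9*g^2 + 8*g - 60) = (g^2 - 12*g + 35)/(g^2 + 3*g - 10)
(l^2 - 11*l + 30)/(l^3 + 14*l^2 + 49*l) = (l^2 - 11*l + 30)/(l*(l^2 + 14*l + 49))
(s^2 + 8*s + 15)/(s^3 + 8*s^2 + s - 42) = (s + 5)/(s^2 + 5*s - 14)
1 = 1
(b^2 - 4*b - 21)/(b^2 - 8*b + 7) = (b + 3)/(b - 1)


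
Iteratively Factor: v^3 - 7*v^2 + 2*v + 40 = (v - 5)*(v^2 - 2*v - 8) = (v - 5)*(v + 2)*(v - 4)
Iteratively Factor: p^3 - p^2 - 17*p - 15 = (p - 5)*(p^2 + 4*p + 3) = (p - 5)*(p + 1)*(p + 3)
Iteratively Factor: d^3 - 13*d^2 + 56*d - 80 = (d - 4)*(d^2 - 9*d + 20) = (d - 4)^2*(d - 5)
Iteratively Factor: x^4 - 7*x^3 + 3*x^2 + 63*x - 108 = (x - 3)*(x^3 - 4*x^2 - 9*x + 36) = (x - 3)*(x + 3)*(x^2 - 7*x + 12) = (x - 3)^2*(x + 3)*(x - 4)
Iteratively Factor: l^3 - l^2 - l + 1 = (l - 1)*(l^2 - 1) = (l - 1)*(l + 1)*(l - 1)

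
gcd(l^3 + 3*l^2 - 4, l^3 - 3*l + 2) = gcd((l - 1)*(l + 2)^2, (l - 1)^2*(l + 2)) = l^2 + l - 2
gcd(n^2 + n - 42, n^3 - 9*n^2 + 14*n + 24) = n - 6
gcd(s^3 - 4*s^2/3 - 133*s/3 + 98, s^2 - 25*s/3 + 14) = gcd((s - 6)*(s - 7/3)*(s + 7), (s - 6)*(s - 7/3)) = s^2 - 25*s/3 + 14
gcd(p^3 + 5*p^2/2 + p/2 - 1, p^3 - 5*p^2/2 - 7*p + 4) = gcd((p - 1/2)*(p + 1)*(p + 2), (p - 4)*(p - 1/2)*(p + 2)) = p^2 + 3*p/2 - 1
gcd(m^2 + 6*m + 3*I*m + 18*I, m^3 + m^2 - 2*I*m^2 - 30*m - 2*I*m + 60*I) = m + 6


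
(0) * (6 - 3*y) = 0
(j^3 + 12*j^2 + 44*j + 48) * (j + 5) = j^4 + 17*j^3 + 104*j^2 + 268*j + 240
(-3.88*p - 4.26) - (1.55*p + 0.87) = -5.43*p - 5.13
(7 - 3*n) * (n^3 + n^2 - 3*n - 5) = -3*n^4 + 4*n^3 + 16*n^2 - 6*n - 35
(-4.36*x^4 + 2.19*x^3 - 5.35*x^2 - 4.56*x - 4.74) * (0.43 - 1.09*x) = 4.7524*x^5 - 4.2619*x^4 + 6.7732*x^3 + 2.6699*x^2 + 3.2058*x - 2.0382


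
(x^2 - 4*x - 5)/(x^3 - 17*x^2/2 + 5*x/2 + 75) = 2*(x + 1)/(2*x^2 - 7*x - 30)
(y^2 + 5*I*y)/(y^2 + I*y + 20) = y/(y - 4*I)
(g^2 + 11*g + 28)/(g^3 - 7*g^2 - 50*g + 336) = (g + 4)/(g^2 - 14*g + 48)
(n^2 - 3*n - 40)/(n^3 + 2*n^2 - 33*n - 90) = (n - 8)/(n^2 - 3*n - 18)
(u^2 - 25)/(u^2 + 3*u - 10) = (u - 5)/(u - 2)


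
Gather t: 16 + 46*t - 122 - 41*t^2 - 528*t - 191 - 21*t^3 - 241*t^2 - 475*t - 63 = -21*t^3 - 282*t^2 - 957*t - 360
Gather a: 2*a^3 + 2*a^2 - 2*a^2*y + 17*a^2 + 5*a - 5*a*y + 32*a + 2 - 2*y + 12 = 2*a^3 + a^2*(19 - 2*y) + a*(37 - 5*y) - 2*y + 14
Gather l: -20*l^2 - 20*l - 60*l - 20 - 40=-20*l^2 - 80*l - 60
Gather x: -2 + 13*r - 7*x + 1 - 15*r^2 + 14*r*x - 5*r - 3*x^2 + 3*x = -15*r^2 + 8*r - 3*x^2 + x*(14*r - 4) - 1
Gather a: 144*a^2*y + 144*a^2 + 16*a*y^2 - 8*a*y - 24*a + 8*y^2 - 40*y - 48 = a^2*(144*y + 144) + a*(16*y^2 - 8*y - 24) + 8*y^2 - 40*y - 48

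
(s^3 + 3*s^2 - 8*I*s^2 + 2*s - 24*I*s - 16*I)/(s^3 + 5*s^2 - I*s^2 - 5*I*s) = (s^3 + s^2*(3 - 8*I) + 2*s*(1 - 12*I) - 16*I)/(s*(s^2 + s*(5 - I) - 5*I))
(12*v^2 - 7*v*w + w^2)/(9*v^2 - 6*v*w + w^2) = (4*v - w)/(3*v - w)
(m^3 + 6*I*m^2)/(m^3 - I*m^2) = (m + 6*I)/(m - I)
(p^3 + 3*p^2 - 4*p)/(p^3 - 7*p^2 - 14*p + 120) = p*(p - 1)/(p^2 - 11*p + 30)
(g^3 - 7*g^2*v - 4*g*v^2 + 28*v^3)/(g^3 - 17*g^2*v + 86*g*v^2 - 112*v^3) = (-g - 2*v)/(-g + 8*v)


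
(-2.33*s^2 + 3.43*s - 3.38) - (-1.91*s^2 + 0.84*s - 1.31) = -0.42*s^2 + 2.59*s - 2.07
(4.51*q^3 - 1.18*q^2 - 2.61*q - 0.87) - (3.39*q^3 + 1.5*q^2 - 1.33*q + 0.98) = 1.12*q^3 - 2.68*q^2 - 1.28*q - 1.85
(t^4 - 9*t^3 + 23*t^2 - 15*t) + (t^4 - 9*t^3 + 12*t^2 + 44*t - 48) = 2*t^4 - 18*t^3 + 35*t^2 + 29*t - 48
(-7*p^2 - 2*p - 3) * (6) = -42*p^2 - 12*p - 18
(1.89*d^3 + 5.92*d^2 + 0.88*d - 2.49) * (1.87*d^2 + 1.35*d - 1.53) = 3.5343*d^5 + 13.6219*d^4 + 6.7459*d^3 - 12.5259*d^2 - 4.7079*d + 3.8097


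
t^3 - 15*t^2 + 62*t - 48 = (t - 8)*(t - 6)*(t - 1)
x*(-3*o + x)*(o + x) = -3*o^2*x - 2*o*x^2 + x^3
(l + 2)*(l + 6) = l^2 + 8*l + 12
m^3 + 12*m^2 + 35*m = m*(m + 5)*(m + 7)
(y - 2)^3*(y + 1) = y^4 - 5*y^3 + 6*y^2 + 4*y - 8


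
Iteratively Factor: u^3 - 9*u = (u)*(u^2 - 9) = u*(u - 3)*(u + 3)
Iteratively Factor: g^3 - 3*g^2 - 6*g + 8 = (g - 1)*(g^2 - 2*g - 8) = (g - 4)*(g - 1)*(g + 2)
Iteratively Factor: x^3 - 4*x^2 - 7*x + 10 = (x - 5)*(x^2 + x - 2) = (x - 5)*(x + 2)*(x - 1)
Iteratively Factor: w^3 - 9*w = (w + 3)*(w^2 - 3*w) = w*(w + 3)*(w - 3)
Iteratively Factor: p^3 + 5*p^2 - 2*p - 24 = (p + 4)*(p^2 + p - 6) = (p + 3)*(p + 4)*(p - 2)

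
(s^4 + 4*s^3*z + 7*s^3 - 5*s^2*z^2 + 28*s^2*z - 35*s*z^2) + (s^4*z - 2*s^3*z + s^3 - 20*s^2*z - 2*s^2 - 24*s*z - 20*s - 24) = s^4*z + s^4 + 2*s^3*z + 8*s^3 - 5*s^2*z^2 + 8*s^2*z - 2*s^2 - 35*s*z^2 - 24*s*z - 20*s - 24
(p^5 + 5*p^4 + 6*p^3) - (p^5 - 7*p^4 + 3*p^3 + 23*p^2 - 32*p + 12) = 12*p^4 + 3*p^3 - 23*p^2 + 32*p - 12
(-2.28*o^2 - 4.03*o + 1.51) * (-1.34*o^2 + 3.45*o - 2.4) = 3.0552*o^4 - 2.4658*o^3 - 10.4549*o^2 + 14.8815*o - 3.624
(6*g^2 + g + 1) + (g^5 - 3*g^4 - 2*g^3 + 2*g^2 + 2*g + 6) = g^5 - 3*g^4 - 2*g^3 + 8*g^2 + 3*g + 7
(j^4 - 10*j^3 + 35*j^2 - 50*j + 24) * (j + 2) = j^5 - 8*j^4 + 15*j^3 + 20*j^2 - 76*j + 48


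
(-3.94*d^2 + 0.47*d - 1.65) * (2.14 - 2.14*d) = 8.4316*d^3 - 9.4374*d^2 + 4.5368*d - 3.531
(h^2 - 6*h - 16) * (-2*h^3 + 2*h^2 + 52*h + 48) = -2*h^5 + 14*h^4 + 72*h^3 - 296*h^2 - 1120*h - 768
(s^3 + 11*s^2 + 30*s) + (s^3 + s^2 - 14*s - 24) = 2*s^3 + 12*s^2 + 16*s - 24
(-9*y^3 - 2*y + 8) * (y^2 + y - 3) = -9*y^5 - 9*y^4 + 25*y^3 + 6*y^2 + 14*y - 24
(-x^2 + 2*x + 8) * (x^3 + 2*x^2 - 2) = -x^5 + 12*x^3 + 18*x^2 - 4*x - 16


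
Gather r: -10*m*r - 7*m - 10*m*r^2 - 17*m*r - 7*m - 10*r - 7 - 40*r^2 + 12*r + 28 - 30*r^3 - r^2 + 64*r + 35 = -14*m - 30*r^3 + r^2*(-10*m - 41) + r*(66 - 27*m) + 56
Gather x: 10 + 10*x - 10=10*x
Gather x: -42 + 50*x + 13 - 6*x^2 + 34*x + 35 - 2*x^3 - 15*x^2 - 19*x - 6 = -2*x^3 - 21*x^2 + 65*x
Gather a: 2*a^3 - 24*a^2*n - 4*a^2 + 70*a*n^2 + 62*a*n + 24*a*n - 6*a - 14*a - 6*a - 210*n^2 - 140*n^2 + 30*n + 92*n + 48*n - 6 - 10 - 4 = 2*a^3 + a^2*(-24*n - 4) + a*(70*n^2 + 86*n - 26) - 350*n^2 + 170*n - 20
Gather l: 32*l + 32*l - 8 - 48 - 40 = 64*l - 96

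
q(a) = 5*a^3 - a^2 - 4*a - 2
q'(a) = 15*a^2 - 2*a - 4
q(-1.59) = -18.27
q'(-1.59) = 37.10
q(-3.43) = -201.81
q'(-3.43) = 179.33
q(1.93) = 22.50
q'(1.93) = 48.01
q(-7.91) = -2507.50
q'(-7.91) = 950.34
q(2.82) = 90.90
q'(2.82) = 109.65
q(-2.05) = -41.08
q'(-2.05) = 63.14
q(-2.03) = -39.83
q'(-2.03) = 61.87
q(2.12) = 32.67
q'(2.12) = 59.18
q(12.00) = 8446.00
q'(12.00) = 2132.00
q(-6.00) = -1094.00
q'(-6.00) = 548.00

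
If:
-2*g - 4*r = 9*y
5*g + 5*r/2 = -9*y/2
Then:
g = 3*y/10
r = -12*y/5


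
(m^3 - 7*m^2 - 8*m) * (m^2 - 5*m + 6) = m^5 - 12*m^4 + 33*m^3 - 2*m^2 - 48*m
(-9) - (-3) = -6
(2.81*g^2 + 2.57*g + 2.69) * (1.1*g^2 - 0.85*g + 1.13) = 3.091*g^4 + 0.4385*g^3 + 3.9498*g^2 + 0.6176*g + 3.0397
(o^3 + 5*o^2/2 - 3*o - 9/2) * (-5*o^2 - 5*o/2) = -5*o^5 - 15*o^4 + 35*o^3/4 + 30*o^2 + 45*o/4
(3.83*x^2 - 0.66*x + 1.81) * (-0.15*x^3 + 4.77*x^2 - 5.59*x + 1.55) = -0.5745*x^5 + 18.3681*x^4 - 24.8294*x^3 + 18.2596*x^2 - 11.1409*x + 2.8055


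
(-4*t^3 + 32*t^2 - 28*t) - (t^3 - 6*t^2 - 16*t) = -5*t^3 + 38*t^2 - 12*t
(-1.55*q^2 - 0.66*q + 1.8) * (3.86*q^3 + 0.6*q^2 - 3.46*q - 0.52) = -5.983*q^5 - 3.4776*q^4 + 11.915*q^3 + 4.1696*q^2 - 5.8848*q - 0.936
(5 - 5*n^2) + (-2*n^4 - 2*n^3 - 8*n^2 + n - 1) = -2*n^4 - 2*n^3 - 13*n^2 + n + 4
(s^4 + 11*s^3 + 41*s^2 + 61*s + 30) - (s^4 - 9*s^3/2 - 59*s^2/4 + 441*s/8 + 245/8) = 31*s^3/2 + 223*s^2/4 + 47*s/8 - 5/8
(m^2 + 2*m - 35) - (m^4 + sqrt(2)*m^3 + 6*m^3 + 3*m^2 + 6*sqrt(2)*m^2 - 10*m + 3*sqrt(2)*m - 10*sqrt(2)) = -m^4 - 6*m^3 - sqrt(2)*m^3 - 6*sqrt(2)*m^2 - 2*m^2 - 3*sqrt(2)*m + 12*m - 35 + 10*sqrt(2)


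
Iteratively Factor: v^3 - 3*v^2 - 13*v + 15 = (v + 3)*(v^2 - 6*v + 5) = (v - 1)*(v + 3)*(v - 5)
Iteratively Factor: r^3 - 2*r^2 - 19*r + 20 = (r - 5)*(r^2 + 3*r - 4) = (r - 5)*(r + 4)*(r - 1)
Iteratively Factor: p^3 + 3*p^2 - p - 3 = (p + 1)*(p^2 + 2*p - 3) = (p + 1)*(p + 3)*(p - 1)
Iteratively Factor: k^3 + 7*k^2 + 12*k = (k + 3)*(k^2 + 4*k) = (k + 3)*(k + 4)*(k)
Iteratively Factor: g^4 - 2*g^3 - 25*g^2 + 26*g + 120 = (g + 4)*(g^3 - 6*g^2 - g + 30) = (g - 5)*(g + 4)*(g^2 - g - 6) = (g - 5)*(g - 3)*(g + 4)*(g + 2)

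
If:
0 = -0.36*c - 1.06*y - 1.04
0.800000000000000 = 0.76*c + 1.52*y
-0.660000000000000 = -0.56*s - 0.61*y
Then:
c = 9.40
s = 5.72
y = -4.17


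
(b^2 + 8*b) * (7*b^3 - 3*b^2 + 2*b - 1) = 7*b^5 + 53*b^4 - 22*b^3 + 15*b^2 - 8*b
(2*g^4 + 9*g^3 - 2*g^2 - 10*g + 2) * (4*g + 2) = 8*g^5 + 40*g^4 + 10*g^3 - 44*g^2 - 12*g + 4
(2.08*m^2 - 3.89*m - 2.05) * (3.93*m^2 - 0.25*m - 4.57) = 8.1744*m^4 - 15.8077*m^3 - 16.5896*m^2 + 18.2898*m + 9.3685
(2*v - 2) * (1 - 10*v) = -20*v^2 + 22*v - 2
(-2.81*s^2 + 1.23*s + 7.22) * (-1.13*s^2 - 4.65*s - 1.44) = 3.1753*s^4 + 11.6766*s^3 - 9.8317*s^2 - 35.3442*s - 10.3968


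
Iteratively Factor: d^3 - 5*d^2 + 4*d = (d)*(d^2 - 5*d + 4) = d*(d - 4)*(d - 1)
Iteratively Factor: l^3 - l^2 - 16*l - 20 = (l + 2)*(l^2 - 3*l - 10) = (l + 2)^2*(l - 5)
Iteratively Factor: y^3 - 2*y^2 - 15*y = (y)*(y^2 - 2*y - 15) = y*(y - 5)*(y + 3)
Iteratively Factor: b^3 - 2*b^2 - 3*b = (b)*(b^2 - 2*b - 3) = b*(b - 3)*(b + 1)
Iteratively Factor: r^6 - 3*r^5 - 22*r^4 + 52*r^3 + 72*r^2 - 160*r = (r + 4)*(r^5 - 7*r^4 + 6*r^3 + 28*r^2 - 40*r) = (r + 2)*(r + 4)*(r^4 - 9*r^3 + 24*r^2 - 20*r) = (r - 2)*(r + 2)*(r + 4)*(r^3 - 7*r^2 + 10*r) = (r - 2)^2*(r + 2)*(r + 4)*(r^2 - 5*r) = (r - 5)*(r - 2)^2*(r + 2)*(r + 4)*(r)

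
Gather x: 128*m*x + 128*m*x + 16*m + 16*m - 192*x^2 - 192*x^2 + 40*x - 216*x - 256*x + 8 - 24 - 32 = 32*m - 384*x^2 + x*(256*m - 432) - 48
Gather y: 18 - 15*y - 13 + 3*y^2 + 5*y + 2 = 3*y^2 - 10*y + 7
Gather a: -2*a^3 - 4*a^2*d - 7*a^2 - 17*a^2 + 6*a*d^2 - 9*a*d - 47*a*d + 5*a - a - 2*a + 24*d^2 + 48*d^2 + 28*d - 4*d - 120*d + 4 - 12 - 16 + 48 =-2*a^3 + a^2*(-4*d - 24) + a*(6*d^2 - 56*d + 2) + 72*d^2 - 96*d + 24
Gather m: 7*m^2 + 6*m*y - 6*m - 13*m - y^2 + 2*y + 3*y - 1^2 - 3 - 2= 7*m^2 + m*(6*y - 19) - y^2 + 5*y - 6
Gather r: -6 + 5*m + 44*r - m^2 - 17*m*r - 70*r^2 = -m^2 + 5*m - 70*r^2 + r*(44 - 17*m) - 6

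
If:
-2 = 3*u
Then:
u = -2/3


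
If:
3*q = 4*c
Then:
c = 3*q/4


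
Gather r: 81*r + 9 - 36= 81*r - 27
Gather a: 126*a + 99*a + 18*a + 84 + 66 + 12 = 243*a + 162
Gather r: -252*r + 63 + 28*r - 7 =56 - 224*r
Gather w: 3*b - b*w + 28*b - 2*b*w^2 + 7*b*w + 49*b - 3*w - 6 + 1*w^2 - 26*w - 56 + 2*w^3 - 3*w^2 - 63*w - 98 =80*b + 2*w^3 + w^2*(-2*b - 2) + w*(6*b - 92) - 160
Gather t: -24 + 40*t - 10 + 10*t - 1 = 50*t - 35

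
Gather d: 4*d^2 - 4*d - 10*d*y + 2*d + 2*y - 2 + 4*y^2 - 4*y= 4*d^2 + d*(-10*y - 2) + 4*y^2 - 2*y - 2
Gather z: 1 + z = z + 1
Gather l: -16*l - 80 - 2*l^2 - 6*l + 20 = -2*l^2 - 22*l - 60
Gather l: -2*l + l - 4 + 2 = -l - 2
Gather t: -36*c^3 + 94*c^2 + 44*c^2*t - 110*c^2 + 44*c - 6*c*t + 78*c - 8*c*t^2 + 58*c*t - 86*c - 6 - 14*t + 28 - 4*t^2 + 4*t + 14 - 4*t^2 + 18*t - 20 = -36*c^3 - 16*c^2 + 36*c + t^2*(-8*c - 8) + t*(44*c^2 + 52*c + 8) + 16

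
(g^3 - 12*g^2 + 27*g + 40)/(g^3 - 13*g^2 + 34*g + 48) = (g - 5)/(g - 6)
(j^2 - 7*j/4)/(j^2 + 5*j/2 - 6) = j*(4*j - 7)/(2*(2*j^2 + 5*j - 12))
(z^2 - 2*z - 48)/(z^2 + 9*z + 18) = (z - 8)/(z + 3)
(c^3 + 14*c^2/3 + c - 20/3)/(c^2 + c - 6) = (c^3 + 14*c^2/3 + c - 20/3)/(c^2 + c - 6)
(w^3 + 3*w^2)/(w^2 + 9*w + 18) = w^2/(w + 6)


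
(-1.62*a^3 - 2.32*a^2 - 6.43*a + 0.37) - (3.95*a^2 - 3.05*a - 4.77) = -1.62*a^3 - 6.27*a^2 - 3.38*a + 5.14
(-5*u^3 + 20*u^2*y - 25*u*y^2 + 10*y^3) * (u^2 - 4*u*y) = -5*u^5 + 40*u^4*y - 105*u^3*y^2 + 110*u^2*y^3 - 40*u*y^4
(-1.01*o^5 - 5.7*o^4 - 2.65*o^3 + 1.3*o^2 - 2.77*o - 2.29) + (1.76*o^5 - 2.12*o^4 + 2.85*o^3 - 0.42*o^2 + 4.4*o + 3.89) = 0.75*o^5 - 7.82*o^4 + 0.2*o^3 + 0.88*o^2 + 1.63*o + 1.6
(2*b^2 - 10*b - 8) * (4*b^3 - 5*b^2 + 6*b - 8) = 8*b^5 - 50*b^4 + 30*b^3 - 36*b^2 + 32*b + 64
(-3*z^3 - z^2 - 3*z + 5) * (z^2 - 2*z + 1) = -3*z^5 + 5*z^4 - 4*z^3 + 10*z^2 - 13*z + 5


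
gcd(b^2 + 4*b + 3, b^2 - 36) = 1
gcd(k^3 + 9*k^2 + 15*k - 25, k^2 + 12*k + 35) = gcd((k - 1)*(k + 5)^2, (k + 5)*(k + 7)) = k + 5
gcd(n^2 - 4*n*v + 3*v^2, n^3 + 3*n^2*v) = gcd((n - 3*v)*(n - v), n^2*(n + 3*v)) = 1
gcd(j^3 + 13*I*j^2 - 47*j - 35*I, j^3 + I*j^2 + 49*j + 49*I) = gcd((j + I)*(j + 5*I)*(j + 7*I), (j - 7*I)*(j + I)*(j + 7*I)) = j^2 + 8*I*j - 7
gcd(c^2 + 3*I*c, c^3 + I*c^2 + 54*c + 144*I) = c + 3*I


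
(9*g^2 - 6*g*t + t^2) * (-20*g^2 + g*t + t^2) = -180*g^4 + 129*g^3*t - 17*g^2*t^2 - 5*g*t^3 + t^4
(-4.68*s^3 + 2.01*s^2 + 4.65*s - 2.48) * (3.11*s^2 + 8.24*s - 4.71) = -14.5548*s^5 - 32.3121*s^4 + 53.0667*s^3 + 21.1361*s^2 - 42.3367*s + 11.6808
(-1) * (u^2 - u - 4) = -u^2 + u + 4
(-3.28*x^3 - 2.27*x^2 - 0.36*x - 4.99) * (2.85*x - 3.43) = -9.348*x^4 + 4.7809*x^3 + 6.7601*x^2 - 12.9867*x + 17.1157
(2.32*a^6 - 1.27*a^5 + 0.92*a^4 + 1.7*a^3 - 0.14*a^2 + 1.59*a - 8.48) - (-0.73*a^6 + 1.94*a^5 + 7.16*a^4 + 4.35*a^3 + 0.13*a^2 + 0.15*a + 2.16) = 3.05*a^6 - 3.21*a^5 - 6.24*a^4 - 2.65*a^3 - 0.27*a^2 + 1.44*a - 10.64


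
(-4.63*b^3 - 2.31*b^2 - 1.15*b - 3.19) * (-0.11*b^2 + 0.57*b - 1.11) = 0.5093*b^5 - 2.385*b^4 + 3.9491*b^3 + 2.2595*b^2 - 0.5418*b + 3.5409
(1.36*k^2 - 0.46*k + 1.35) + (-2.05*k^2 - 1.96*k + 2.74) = -0.69*k^2 - 2.42*k + 4.09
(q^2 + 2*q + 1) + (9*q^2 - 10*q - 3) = 10*q^2 - 8*q - 2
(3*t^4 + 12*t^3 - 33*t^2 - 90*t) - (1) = 3*t^4 + 12*t^3 - 33*t^2 - 90*t - 1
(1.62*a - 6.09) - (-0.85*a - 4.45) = 2.47*a - 1.64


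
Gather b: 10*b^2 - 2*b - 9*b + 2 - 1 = 10*b^2 - 11*b + 1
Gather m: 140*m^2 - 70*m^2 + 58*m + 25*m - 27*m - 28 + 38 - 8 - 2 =70*m^2 + 56*m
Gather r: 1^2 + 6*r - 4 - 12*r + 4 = 1 - 6*r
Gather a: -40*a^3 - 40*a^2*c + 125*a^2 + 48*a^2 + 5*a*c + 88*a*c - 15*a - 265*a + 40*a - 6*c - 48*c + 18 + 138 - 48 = -40*a^3 + a^2*(173 - 40*c) + a*(93*c - 240) - 54*c + 108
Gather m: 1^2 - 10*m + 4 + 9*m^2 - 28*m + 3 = 9*m^2 - 38*m + 8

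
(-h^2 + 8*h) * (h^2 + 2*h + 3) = -h^4 + 6*h^3 + 13*h^2 + 24*h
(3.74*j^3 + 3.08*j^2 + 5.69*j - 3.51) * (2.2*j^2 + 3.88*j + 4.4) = 8.228*j^5 + 21.2872*j^4 + 40.9244*j^3 + 27.9072*j^2 + 11.4172*j - 15.444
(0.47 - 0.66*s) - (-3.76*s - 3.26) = 3.1*s + 3.73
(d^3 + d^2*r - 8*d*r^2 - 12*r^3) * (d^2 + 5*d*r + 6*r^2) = d^5 + 6*d^4*r + 3*d^3*r^2 - 46*d^2*r^3 - 108*d*r^4 - 72*r^5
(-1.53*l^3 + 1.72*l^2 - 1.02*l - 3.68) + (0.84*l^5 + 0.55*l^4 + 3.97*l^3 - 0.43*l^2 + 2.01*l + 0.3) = 0.84*l^5 + 0.55*l^4 + 2.44*l^3 + 1.29*l^2 + 0.99*l - 3.38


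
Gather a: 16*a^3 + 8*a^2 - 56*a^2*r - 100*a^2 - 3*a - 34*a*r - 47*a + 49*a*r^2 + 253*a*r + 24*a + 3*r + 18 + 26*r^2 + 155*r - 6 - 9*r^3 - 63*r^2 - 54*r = 16*a^3 + a^2*(-56*r - 92) + a*(49*r^2 + 219*r - 26) - 9*r^3 - 37*r^2 + 104*r + 12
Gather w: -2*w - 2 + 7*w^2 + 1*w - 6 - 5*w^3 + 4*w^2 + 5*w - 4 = -5*w^3 + 11*w^2 + 4*w - 12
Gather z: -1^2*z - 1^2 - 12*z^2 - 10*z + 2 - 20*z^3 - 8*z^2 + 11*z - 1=-20*z^3 - 20*z^2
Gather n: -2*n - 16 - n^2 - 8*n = -n^2 - 10*n - 16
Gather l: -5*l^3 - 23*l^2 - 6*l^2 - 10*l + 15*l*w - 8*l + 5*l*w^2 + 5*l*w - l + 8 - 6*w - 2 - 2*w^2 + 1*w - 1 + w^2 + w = -5*l^3 - 29*l^2 + l*(5*w^2 + 20*w - 19) - w^2 - 4*w + 5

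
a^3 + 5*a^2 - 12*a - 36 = (a - 3)*(a + 2)*(a + 6)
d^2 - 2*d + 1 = (d - 1)^2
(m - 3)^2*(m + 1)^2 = m^4 - 4*m^3 - 2*m^2 + 12*m + 9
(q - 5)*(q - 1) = q^2 - 6*q + 5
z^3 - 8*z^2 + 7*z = z*(z - 7)*(z - 1)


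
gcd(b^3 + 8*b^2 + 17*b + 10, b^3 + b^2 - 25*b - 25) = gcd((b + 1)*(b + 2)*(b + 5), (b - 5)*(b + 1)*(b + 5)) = b^2 + 6*b + 5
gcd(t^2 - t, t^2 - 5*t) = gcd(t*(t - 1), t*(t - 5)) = t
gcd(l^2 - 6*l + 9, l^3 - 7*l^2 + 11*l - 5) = 1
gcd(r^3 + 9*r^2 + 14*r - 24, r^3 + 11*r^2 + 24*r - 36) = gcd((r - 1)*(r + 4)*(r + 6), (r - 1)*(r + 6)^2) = r^2 + 5*r - 6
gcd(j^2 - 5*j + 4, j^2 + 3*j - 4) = j - 1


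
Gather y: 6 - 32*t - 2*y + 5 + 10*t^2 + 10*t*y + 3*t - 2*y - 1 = 10*t^2 - 29*t + y*(10*t - 4) + 10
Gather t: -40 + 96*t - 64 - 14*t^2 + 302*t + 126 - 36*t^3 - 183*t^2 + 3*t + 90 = -36*t^3 - 197*t^2 + 401*t + 112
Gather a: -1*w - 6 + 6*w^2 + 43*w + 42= 6*w^2 + 42*w + 36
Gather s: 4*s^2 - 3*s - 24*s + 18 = 4*s^2 - 27*s + 18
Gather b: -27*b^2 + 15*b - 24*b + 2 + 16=-27*b^2 - 9*b + 18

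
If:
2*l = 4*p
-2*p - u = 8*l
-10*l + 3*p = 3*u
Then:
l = 0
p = 0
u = 0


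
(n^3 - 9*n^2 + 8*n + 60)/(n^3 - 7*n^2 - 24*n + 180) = (n^2 - 3*n - 10)/(n^2 - n - 30)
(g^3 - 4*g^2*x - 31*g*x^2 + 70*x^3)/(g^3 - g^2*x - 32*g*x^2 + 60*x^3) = (-g^2 + 2*g*x + 35*x^2)/(-g^2 - g*x + 30*x^2)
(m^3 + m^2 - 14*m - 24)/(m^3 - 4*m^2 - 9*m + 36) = (m + 2)/(m - 3)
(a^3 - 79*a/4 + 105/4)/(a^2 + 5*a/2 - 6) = (2*a^2 + 3*a - 35)/(2*(a + 4))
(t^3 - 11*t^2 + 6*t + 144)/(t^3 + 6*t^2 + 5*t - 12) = (t^2 - 14*t + 48)/(t^2 + 3*t - 4)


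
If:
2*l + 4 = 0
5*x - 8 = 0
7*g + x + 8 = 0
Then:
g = -48/35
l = -2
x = 8/5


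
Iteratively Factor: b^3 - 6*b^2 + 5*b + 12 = (b - 3)*(b^2 - 3*b - 4) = (b - 3)*(b + 1)*(b - 4)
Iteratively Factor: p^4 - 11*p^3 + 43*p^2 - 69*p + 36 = (p - 3)*(p^3 - 8*p^2 + 19*p - 12) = (p - 3)^2*(p^2 - 5*p + 4) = (p - 4)*(p - 3)^2*(p - 1)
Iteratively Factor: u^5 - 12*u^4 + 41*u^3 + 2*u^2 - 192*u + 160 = (u + 2)*(u^4 - 14*u^3 + 69*u^2 - 136*u + 80) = (u - 1)*(u + 2)*(u^3 - 13*u^2 + 56*u - 80) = (u - 4)*(u - 1)*(u + 2)*(u^2 - 9*u + 20) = (u - 4)^2*(u - 1)*(u + 2)*(u - 5)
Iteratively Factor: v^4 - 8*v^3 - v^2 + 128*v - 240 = (v - 5)*(v^3 - 3*v^2 - 16*v + 48) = (v - 5)*(v + 4)*(v^2 - 7*v + 12) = (v - 5)*(v - 3)*(v + 4)*(v - 4)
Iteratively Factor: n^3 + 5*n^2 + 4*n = (n)*(n^2 + 5*n + 4) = n*(n + 1)*(n + 4)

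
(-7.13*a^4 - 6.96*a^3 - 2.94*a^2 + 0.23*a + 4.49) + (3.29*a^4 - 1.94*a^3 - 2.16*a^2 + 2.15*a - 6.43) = -3.84*a^4 - 8.9*a^3 - 5.1*a^2 + 2.38*a - 1.94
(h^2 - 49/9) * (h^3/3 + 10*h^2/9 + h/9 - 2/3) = h^5/3 + 10*h^4/9 - 46*h^3/27 - 544*h^2/81 - 49*h/81 + 98/27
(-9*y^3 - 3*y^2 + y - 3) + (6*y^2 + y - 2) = -9*y^3 + 3*y^2 + 2*y - 5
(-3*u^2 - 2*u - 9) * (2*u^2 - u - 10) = -6*u^4 - u^3 + 14*u^2 + 29*u + 90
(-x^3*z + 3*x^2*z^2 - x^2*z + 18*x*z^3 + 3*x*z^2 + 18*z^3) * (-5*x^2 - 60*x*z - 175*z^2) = 5*x^5*z + 45*x^4*z^2 + 5*x^4*z - 95*x^3*z^3 + 45*x^3*z^2 - 1605*x^2*z^4 - 95*x^2*z^3 - 3150*x*z^5 - 1605*x*z^4 - 3150*z^5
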